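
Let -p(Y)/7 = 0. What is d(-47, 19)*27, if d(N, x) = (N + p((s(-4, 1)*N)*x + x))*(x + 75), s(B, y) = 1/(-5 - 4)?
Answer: -119286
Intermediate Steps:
s(B, y) = -1/9 (s(B, y) = 1/(-9) = -1/9)
p(Y) = 0 (p(Y) = -7*0 = 0)
d(N, x) = N*(75 + x) (d(N, x) = (N + 0)*(x + 75) = N*(75 + x))
d(-47, 19)*27 = -47*(75 + 19)*27 = -47*94*27 = -4418*27 = -119286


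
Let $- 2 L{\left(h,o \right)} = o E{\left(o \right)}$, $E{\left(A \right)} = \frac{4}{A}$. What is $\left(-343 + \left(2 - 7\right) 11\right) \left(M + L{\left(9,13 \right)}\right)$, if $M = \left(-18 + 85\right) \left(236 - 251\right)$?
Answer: $400786$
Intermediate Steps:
$L{\left(h,o \right)} = -2$ ($L{\left(h,o \right)} = - \frac{o \frac{4}{o}}{2} = \left(- \frac{1}{2}\right) 4 = -2$)
$M = -1005$ ($M = 67 \left(-15\right) = -1005$)
$\left(-343 + \left(2 - 7\right) 11\right) \left(M + L{\left(9,13 \right)}\right) = \left(-343 + \left(2 - 7\right) 11\right) \left(-1005 - 2\right) = \left(-343 - 55\right) \left(-1007\right) = \left(-398\right) \left(-1007\right) = 400786$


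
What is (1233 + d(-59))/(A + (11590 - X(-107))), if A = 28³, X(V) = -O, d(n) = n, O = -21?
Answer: 1174/33521 ≈ 0.035023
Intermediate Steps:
X(V) = 21 (X(V) = -1*(-21) = 21)
A = 21952
(1233 + d(-59))/(A + (11590 - X(-107))) = (1233 - 59)/(21952 + (11590 - 1*21)) = 1174/(21952 + (11590 - 21)) = 1174/(21952 + 11569) = 1174/33521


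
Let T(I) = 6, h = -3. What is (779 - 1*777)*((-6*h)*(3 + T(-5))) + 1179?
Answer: 1503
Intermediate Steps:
(779 - 1*777)*((-6*h)*(3 + T(-5))) + 1179 = (779 - 1*777)*((-6*(-3))*(3 + 6)) + 1179 = (779 - 777)*(18*9) + 1179 = 2*162 + 1179 = 324 + 1179 = 1503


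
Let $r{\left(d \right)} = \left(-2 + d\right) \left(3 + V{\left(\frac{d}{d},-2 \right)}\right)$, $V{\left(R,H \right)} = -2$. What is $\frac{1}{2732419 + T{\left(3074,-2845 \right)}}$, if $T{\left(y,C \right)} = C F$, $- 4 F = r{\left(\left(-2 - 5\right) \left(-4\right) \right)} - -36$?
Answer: $\frac{2}{5553033} \approx 3.6016 \cdot 10^{-7}$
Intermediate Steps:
$r{\left(d \right)} = -2 + d$ ($r{\left(d \right)} = \left(-2 + d\right) \left(3 - 2\right) = \left(-2 + d\right) 1 = -2 + d$)
$F = - \frac{31}{2}$ ($F = - \frac{\left(-2 + \left(-2 - 5\right) \left(-4\right)\right) - -36}{4} = - \frac{\left(-2 - -28\right) + 36}{4} = - \frac{\left(-2 + 28\right) + 36}{4} = - \frac{26 + 36}{4} = \left(- \frac{1}{4}\right) 62 = - \frac{31}{2} \approx -15.5$)
$T{\left(y,C \right)} = - \frac{31 C}{2}$ ($T{\left(y,C \right)} = C \left(- \frac{31}{2}\right) = - \frac{31 C}{2}$)
$\frac{1}{2732419 + T{\left(3074,-2845 \right)}} = \frac{1}{2732419 - - \frac{88195}{2}} = \frac{1}{2732419 + \frac{88195}{2}} = \frac{1}{\frac{5553033}{2}} = \frac{2}{5553033}$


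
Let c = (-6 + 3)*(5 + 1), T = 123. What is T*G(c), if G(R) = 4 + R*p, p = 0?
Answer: 492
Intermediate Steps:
c = -18 (c = -3*6 = -18)
G(R) = 4 (G(R) = 4 + R*0 = 4 + 0 = 4)
T*G(c) = 123*4 = 492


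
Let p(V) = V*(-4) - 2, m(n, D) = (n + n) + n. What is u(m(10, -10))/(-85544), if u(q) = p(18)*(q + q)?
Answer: 15/289 ≈ 0.051903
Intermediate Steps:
m(n, D) = 3*n (m(n, D) = 2*n + n = 3*n)
p(V) = -2 - 4*V (p(V) = -4*V - 2 = -2 - 4*V)
u(q) = -148*q (u(q) = (-2 - 4*18)*(q + q) = (-2 - 72)*(2*q) = -148*q)
u(m(10, -10))/(-85544) = -444*10/(-85544) = -148*30*(-1/85544) = -4440*(-1/85544) = 15/289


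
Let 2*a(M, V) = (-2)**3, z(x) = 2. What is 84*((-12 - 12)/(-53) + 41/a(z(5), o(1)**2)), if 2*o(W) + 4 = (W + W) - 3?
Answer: -43617/53 ≈ -822.96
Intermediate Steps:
o(W) = -7/2 + W (o(W) = -2 + ((W + W) - 3)/2 = -2 + (2*W - 3)/2 = -2 + (-3 + 2*W)/2 = -2 + (-3/2 + W) = -7/2 + W)
a(M, V) = -4 (a(M, V) = (1/2)*(-2)**3 = (1/2)*(-8) = -4)
84*((-12 - 12)/(-53) + 41/a(z(5), o(1)**2)) = 84*((-12 - 12)/(-53) + 41/(-4)) = 84*(-24*(-1/53) + 41*(-1/4)) = 84*(24/53 - 41/4) = 84*(-2077/212) = -43617/53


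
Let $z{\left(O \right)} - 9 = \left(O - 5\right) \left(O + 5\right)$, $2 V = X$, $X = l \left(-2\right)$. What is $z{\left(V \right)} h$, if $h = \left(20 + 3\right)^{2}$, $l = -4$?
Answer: $0$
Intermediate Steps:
$X = 8$ ($X = \left(-4\right) \left(-2\right) = 8$)
$V = 4$ ($V = \frac{1}{2} \cdot 8 = 4$)
$z{\left(O \right)} = 9 + \left(-5 + O\right) \left(5 + O\right)$ ($z{\left(O \right)} = 9 + \left(O - 5\right) \left(O + 5\right) = 9 + \left(-5 + O\right) \left(5 + O\right)$)
$h = 529$ ($h = 23^{2} = 529$)
$z{\left(V \right)} h = \left(-16 + 4^{2}\right) 529 = \left(-16 + 16\right) 529 = 0 \cdot 529 = 0$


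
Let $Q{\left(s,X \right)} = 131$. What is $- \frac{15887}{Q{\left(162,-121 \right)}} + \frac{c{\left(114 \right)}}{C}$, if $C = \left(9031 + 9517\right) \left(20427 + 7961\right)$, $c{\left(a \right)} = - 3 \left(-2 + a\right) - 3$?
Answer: $- \frac{8365150937897}{68976821744} \approx -121.27$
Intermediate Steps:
$c{\left(a \right)} = 3 - 3 a$ ($c{\left(a \right)} = \left(6 - 3 a\right) - 3 = 3 - 3 a$)
$C = 526540624$ ($C = 18548 \cdot 28388 = 526540624$)
$- \frac{15887}{Q{\left(162,-121 \right)}} + \frac{c{\left(114 \right)}}{C} = - \frac{15887}{131} + \frac{3 - 342}{526540624} = \left(-15887\right) \frac{1}{131} + \left(3 - 342\right) \frac{1}{526540624} = - \frac{15887}{131} - \frac{339}{526540624} = - \frac{8365150937897}{68976821744}$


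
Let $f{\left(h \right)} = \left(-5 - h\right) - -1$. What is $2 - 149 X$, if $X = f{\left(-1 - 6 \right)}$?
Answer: $-445$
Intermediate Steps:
$f{\left(h \right)} = -4 - h$ ($f{\left(h \right)} = \left(-5 - h\right) + 1 = -4 - h$)
$X = 3$ ($X = -4 - \left(-1 - 6\right) = -4 - -7 = -4 + 7 = 3$)
$2 - 149 X = 2 - 447 = -445$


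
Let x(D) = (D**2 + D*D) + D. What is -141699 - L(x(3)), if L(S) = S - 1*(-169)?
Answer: -141889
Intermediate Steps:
x(D) = D + 2*D**2 (x(D) = (D**2 + D**2) + D = 2*D**2 + D = D + 2*D**2)
L(S) = 169 + S (L(S) = S + 169 = 169 + S)
-141699 - L(x(3)) = -141699 - (169 + 3*(1 + 2*3)) = -141699 - (169 + 3*(1 + 6)) = -141699 - (169 + 3*7) = -141699 - (169 + 21) = -141699 - 1*190 = -141699 - 190 = -141889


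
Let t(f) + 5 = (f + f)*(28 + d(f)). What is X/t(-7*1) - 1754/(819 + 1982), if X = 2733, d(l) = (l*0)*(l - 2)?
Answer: -8351471/1111997 ≈ -7.5103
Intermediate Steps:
d(l) = 0 (d(l) = 0*(-2 + l) = 0)
t(f) = -5 + 56*f (t(f) = -5 + (f + f)*(28 + 0) = -5 + (2*f)*28 = -5 + 56*f)
X/t(-7*1) - 1754/(819 + 1982) = 2733/(-5 + 56*(-7*1)) - 1754/(819 + 1982) = 2733/(-5 + 56*(-7)) - 1754/2801 = 2733/(-5 - 392) - 1754*1/2801 = 2733/(-397) - 1754/2801 = 2733*(-1/397) - 1754/2801 = -2733/397 - 1754/2801 = -8351471/1111997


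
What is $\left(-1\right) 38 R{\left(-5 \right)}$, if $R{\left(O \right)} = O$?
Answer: $190$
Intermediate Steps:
$\left(-1\right) 38 R{\left(-5 \right)} = \left(-1\right) 38 \left(-5\right) = \left(-38\right) \left(-5\right) = 190$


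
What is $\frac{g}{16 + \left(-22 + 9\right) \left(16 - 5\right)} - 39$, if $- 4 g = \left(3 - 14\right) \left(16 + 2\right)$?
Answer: $- \frac{10005}{254} \approx -39.39$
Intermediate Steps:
$g = \frac{99}{2}$ ($g = - \frac{\left(3 - 14\right) \left(16 + 2\right)}{4} = - \frac{\left(-11\right) 18}{4} = \left(- \frac{1}{4}\right) \left(-198\right) = \frac{99}{2} \approx 49.5$)
$\frac{g}{16 + \left(-22 + 9\right) \left(16 - 5\right)} - 39 = \frac{1}{16 + \left(-22 + 9\right) \left(16 - 5\right)} \frac{99}{2} - 39 = \frac{1}{16 - 143} \cdot \frac{99}{2} - 39 = \frac{1}{-127} \cdot \frac{99}{2} - 39 = \left(- \frac{1}{127}\right) \frac{99}{2} - 39 = - \frac{99}{254} - 39 = - \frac{10005}{254}$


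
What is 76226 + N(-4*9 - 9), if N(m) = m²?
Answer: 78251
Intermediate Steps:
76226 + N(-4*9 - 9) = 76226 + (-4*9 - 9)² = 76226 + (-36 - 9)² = 76226 + (-45)² = 76226 + 2025 = 78251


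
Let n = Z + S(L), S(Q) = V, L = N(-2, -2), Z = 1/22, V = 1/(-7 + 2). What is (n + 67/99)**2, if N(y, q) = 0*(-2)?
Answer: 2209/8100 ≈ 0.27272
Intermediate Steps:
V = -1/5 (V = 1/(-5) = -1/5 ≈ -0.20000)
Z = 1/22 ≈ 0.045455
N(y, q) = 0
L = 0
S(Q) = -1/5
n = -17/110 (n = 1/22 - 1/5 = -17/110 ≈ -0.15455)
(n + 67/99)**2 = (-17/110 + 67/99)**2 = (47/90)**2 = 2209/8100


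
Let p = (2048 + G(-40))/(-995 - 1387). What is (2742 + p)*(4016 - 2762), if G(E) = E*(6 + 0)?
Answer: 1364693924/397 ≈ 3.4375e+6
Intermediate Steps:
G(E) = 6*E (G(E) = E*6 = 6*E)
p = -904/1191 (p = (2048 + 6*(-40))/(-995 - 1387) = (2048 - 240)/(-2382) = 1808*(-1/2382) = -904/1191 ≈ -0.75903)
(2742 + p)*(4016 - 2762) = (2742 - 904/1191)*(4016 - 2762) = (3264818/1191)*1254 = 1364693924/397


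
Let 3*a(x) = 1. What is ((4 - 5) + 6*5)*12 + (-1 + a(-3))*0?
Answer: 348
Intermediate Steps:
a(x) = ⅓ (a(x) = (⅓)*1 = ⅓)
((4 - 5) + 6*5)*12 + (-1 + a(-3))*0 = ((4 - 5) + 6*5)*12 + (-1 + ⅓)*0 = (-1 + 30)*12 - ⅔*0 = 29*12 + 0 = 348 + 0 = 348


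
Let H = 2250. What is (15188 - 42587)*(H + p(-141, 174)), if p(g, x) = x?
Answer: -66415176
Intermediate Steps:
(15188 - 42587)*(H + p(-141, 174)) = (15188 - 42587)*(2250 + 174) = -27399*2424 = -66415176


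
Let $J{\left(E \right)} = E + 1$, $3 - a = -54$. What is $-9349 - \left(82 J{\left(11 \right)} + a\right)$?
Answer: $-10390$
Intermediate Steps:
$a = 57$ ($a = 3 - -54 = 3 + 54 = 57$)
$J{\left(E \right)} = 1 + E$
$-9349 - \left(82 J{\left(11 \right)} + a\right) = -9349 - \left(82 \left(1 + 11\right) + 57\right) = -9349 - \left(82 \cdot 12 + 57\right) = -9349 - \left(984 + 57\right) = -9349 - 1041 = -10390$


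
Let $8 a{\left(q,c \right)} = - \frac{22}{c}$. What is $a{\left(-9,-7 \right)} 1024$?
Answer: $\frac{2816}{7} \approx 402.29$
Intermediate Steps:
$a{\left(q,c \right)} = - \frac{11}{4 c}$ ($a{\left(q,c \right)} = \frac{\left(-22\right) \frac{1}{c}}{8} = - \frac{11}{4 c}$)
$a{\left(-9,-7 \right)} 1024 = - \frac{11}{4 \left(-7\right)} 1024 = \left(- \frac{11}{4}\right) \left(- \frac{1}{7}\right) 1024 = \frac{11}{28} \cdot 1024 = \frac{2816}{7}$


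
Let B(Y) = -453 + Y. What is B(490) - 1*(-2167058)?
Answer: 2167095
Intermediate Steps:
B(490) - 1*(-2167058) = (-453 + 490) - 1*(-2167058) = 37 + 2167058 = 2167095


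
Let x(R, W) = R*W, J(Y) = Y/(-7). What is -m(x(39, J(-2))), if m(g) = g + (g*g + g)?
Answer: -7176/49 ≈ -146.45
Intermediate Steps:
J(Y) = -Y/7 (J(Y) = Y*(-⅐) = -Y/7)
m(g) = g² + 2*g (m(g) = g + (g² + g) = g + (g + g²) = g² + 2*g)
-m(x(39, J(-2))) = -39*(-⅐*(-2))*(2 + 39*(-⅐*(-2))) = -39*(2/7)*(2 + 39*(2/7)) = -78*(2 + 78/7)/7 = -78*92/(7*7) = -1*7176/49 = -7176/49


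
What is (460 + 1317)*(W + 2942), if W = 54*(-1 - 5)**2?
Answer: 8682422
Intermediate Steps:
W = 1944 (W = 54*(-6)**2 = 54*36 = 1944)
(460 + 1317)*(W + 2942) = (460 + 1317)*(1944 + 2942) = 1777*4886 = 8682422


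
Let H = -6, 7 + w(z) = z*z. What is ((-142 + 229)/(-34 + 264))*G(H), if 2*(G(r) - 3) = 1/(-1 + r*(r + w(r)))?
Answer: 72471/63940 ≈ 1.1334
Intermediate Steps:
w(z) = -7 + z² (w(z) = -7 + z*z = -7 + z²)
G(r) = 3 + 1/(2*(-1 + r*(-7 + r + r²))) (G(r) = 3 + 1/(2*(-1 + r*(r + (-7 + r²)))) = 3 + 1/(2*(-1 + r*(-7 + r + r²))))
((-142 + 229)/(-34 + 264))*G(H) = ((-142 + 229)/(-34 + 264))*((-5/2 + 3*(-6)² + 3*(-6)*(-7 + (-6)²))/(-1 + (-6)² - 6*(-7 + (-6)²))) = (87/230)*((-5/2 + 3*36 + 3*(-6)*(-7 + 36))/(-1 + 36 - 6*(-7 + 36))) = (87*(1/230))*((-5/2 + 108 + 3*(-6)*29)/(-1 + 36 - 6*29)) = 87*((-5/2 + 108 - 522)/(-1 + 36 - 174))/230 = 87*(-833/2/(-139))/230 = 87*(-1/139*(-833/2))/230 = (87/230)*(833/278) = 72471/63940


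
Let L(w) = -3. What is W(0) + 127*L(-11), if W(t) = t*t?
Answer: -381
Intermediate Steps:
W(t) = t²
W(0) + 127*L(-11) = 0² + 127*(-3) = 0 - 381 = -381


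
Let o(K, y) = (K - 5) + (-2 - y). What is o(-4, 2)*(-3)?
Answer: 39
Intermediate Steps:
o(K, y) = -7 + K - y (o(K, y) = (-5 + K) + (-2 - y) = -7 + K - y)
o(-4, 2)*(-3) = (-7 - 4 - 1*2)*(-3) = (-7 - 4 - 2)*(-3) = -13*(-3) = 39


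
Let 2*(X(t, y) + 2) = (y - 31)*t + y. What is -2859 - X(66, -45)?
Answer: -653/2 ≈ -326.50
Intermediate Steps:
X(t, y) = -2 + y/2 + t*(-31 + y)/2 (X(t, y) = -2 + ((y - 31)*t + y)/2 = -2 + ((-31 + y)*t + y)/2 = -2 + (t*(-31 + y) + y)/2 = -2 + (y + t*(-31 + y))/2 = -2 + (y/2 + t*(-31 + y)/2) = -2 + y/2 + t*(-31 + y)/2)
-2859 - X(66, -45) = -2859 - (-2 + (½)*(-45) - 31/2*66 + (½)*66*(-45)) = -2859 - (-2 - 45/2 - 1023 - 1485) = -2859 - 1*(-5065/2) = -2859 + 5065/2 = -653/2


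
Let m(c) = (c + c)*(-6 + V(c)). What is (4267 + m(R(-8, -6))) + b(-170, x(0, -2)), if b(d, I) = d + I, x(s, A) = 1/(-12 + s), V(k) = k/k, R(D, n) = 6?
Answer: 48443/12 ≈ 4036.9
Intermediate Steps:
V(k) = 1
b(d, I) = I + d
m(c) = -10*c (m(c) = (c + c)*(-6 + 1) = (2*c)*(-5) = -10*c)
(4267 + m(R(-8, -6))) + b(-170, x(0, -2)) = (4267 - 10*6) + (1/(-12 + 0) - 170) = (4267 - 60) + (1/(-12) - 170) = 4207 + (-1/12 - 170) = 4207 - 2041/12 = 48443/12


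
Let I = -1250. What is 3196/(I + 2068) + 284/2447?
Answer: 4026462/1000823 ≈ 4.0231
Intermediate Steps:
3196/(I + 2068) + 284/2447 = 3196/(-1250 + 2068) + 284/2447 = 3196/818 + 284*(1/2447) = 3196*(1/818) + 284/2447 = 1598/409 + 284/2447 = 4026462/1000823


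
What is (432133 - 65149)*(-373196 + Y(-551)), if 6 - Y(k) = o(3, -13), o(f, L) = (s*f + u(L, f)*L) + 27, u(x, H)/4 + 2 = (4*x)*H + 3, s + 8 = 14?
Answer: -139929164280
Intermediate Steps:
s = 6 (s = -8 + 14 = 6)
u(x, H) = 4 + 16*H*x (u(x, H) = -8 + 4*((4*x)*H + 3) = -8 + 4*(4*H*x + 3) = -8 + 4*(3 + 4*H*x) = -8 + (12 + 16*H*x) = 4 + 16*H*x)
o(f, L) = 27 + 6*f + L*(4 + 16*L*f) (o(f, L) = (6*f + (4 + 16*f*L)*L) + 27 = (6*f + (4 + 16*L*f)*L) + 27 = (6*f + L*(4 + 16*L*f)) + 27 = 27 + 6*f + L*(4 + 16*L*f))
Y(k) = -8099 (Y(k) = 6 - (27 + 6*3 + 4*(-13)*(1 + 4*(-13)*3)) = 6 - (27 + 18 + 4*(-13)*(1 - 156)) = 6 - (27 + 18 + 4*(-13)*(-155)) = 6 - (27 + 18 + 8060) = 6 - 1*8105 = 6 - 8105 = -8099)
(432133 - 65149)*(-373196 + Y(-551)) = (432133 - 65149)*(-373196 - 8099) = 366984*(-381295) = -139929164280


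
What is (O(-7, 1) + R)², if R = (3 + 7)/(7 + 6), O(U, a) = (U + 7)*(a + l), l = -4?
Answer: 100/169 ≈ 0.59172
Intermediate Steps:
O(U, a) = (-4 + a)*(7 + U) (O(U, a) = (U + 7)*(a - 4) = (7 + U)*(-4 + a) = (-4 + a)*(7 + U))
R = 10/13 ≈ 0.76923
(O(-7, 1) + R)² = ((-28 - 4*(-7) + 7*1 - 7*1) + 10/13)² = ((-28 + 28 + 7 - 7) + 10/13)² = (0 + 10/13)² = (10/13)² = 100/169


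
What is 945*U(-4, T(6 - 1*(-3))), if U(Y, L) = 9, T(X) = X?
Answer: 8505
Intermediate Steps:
945*U(-4, T(6 - 1*(-3))) = 945*9 = 8505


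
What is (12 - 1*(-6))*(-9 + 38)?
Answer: 522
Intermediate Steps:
(12 - 1*(-6))*(-9 + 38) = (12 + 6)*29 = 18*29 = 522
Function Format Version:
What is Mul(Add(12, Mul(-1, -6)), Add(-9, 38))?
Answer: 522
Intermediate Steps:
Mul(Add(12, Mul(-1, -6)), Add(-9, 38)) = Mul(Add(12, 6), 29) = Mul(18, 29) = 522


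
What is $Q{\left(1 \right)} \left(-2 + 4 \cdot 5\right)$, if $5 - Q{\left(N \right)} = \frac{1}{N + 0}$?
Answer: $72$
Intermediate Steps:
$Q{\left(N \right)} = 5 - \frac{1}{N}$ ($Q{\left(N \right)} = 5 - \frac{1}{N + 0} = 5 - \frac{1}{N}$)
$Q{\left(1 \right)} \left(-2 + 4 \cdot 5\right) = \left(5 - 1^{-1}\right) \left(-2 + 4 \cdot 5\right) = \left(5 - 1\right) \left(-2 + 20\right) = \left(5 - 1\right) 18 = 4 \cdot 18 = 72$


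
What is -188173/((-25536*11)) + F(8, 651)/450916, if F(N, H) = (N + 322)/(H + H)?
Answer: 657589729387/981618880704 ≈ 0.66990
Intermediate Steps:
F(N, H) = (322 + N)/(2*H) (F(N, H) = (322 + N)/((2*H)) = (322 + N)*(1/(2*H)) = (322 + N)/(2*H))
-188173/((-25536*11)) + F(8, 651)/450916 = -188173/((-25536*11)) + ((1/2)*(322 + 8)/651)/450916 = -188173/(-280896) + ((1/2)*(1/651)*330)*(1/450916) = -188173*(-1/280896) + (55/217)*(1/450916) = 188173/280896 + 55/97848772 = 657589729387/981618880704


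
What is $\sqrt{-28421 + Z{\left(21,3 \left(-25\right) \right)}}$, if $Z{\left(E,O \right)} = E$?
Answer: $20 i \sqrt{71} \approx 168.52 i$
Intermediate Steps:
$\sqrt{-28421 + Z{\left(21,3 \left(-25\right) \right)}} = \sqrt{-28421 + 21} = \sqrt{-28400} = 20 i \sqrt{71}$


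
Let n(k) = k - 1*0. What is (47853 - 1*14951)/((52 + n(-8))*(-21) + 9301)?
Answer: 32902/8377 ≈ 3.9277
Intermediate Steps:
n(k) = k (n(k) = k + 0 = k)
(47853 - 1*14951)/((52 + n(-8))*(-21) + 9301) = (47853 - 1*14951)/((52 - 8)*(-21) + 9301) = (47853 - 14951)/(44*(-21) + 9301) = 32902/(-924 + 9301) = 32902/8377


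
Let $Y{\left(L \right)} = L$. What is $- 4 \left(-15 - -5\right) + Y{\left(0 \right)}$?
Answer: $40$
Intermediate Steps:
$- 4 \left(-15 - -5\right) + Y{\left(0 \right)} = - 4 \left(-15 - -5\right) + 0 = - 4 \left(-15 + 5\right) + 0 = \left(-4\right) \left(-10\right) + 0 = 40 + 0 = 40$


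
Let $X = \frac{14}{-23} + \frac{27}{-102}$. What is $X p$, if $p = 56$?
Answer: $- \frac{19124}{391} \approx -48.91$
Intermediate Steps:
$X = - \frac{683}{782}$ ($X = 14 \left(- \frac{1}{23}\right) + 27 \left(- \frac{1}{102}\right) = - \frac{14}{23} - \frac{9}{34} = - \frac{683}{782} \approx -0.8734$)
$X p = \left(- \frac{683}{782}\right) 56 = - \frac{19124}{391}$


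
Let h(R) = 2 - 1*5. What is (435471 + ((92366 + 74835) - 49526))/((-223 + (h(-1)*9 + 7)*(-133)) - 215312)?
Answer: -553146/212875 ≈ -2.5985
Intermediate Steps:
h(R) = -3 (h(R) = 2 - 5 = -3)
(435471 + ((92366 + 74835) - 49526))/((-223 + (h(-1)*9 + 7)*(-133)) - 215312) = (435471 + ((92366 + 74835) - 49526))/((-223 + (-3*9 + 7)*(-133)) - 215312) = (435471 + (167201 - 49526))/((-223 + (-27 + 7)*(-133)) - 215312) = (435471 + 117675)/((-223 - 20*(-133)) - 215312) = 553146/((-223 + 2660) - 215312) = 553146/(2437 - 215312) = 553146/(-212875) = 553146*(-1/212875) = -553146/212875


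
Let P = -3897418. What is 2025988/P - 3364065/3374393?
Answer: -9973823604727/6575710008637 ≈ -1.5168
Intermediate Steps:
2025988/P - 3364065/3374393 = 2025988/(-3897418) - 3364065/3374393 = 2025988*(-1/3897418) - 3364065*1/3374393 = -1012994/1948709 - 3364065/3374393 = -9973823604727/6575710008637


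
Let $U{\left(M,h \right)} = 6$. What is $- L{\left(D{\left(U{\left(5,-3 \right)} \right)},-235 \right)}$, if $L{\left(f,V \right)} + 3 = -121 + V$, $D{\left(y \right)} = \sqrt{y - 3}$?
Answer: $359$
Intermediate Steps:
$D{\left(y \right)} = \sqrt{-3 + y}$
$L{\left(f,V \right)} = -124 + V$ ($L{\left(f,V \right)} = -3 + \left(-121 + V\right) = -124 + V$)
$- L{\left(D{\left(U{\left(5,-3 \right)} \right)},-235 \right)} = - (-124 - 235) = \left(-1\right) \left(-359\right) = 359$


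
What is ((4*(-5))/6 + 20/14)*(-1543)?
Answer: 61720/21 ≈ 2939.0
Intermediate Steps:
((4*(-5))/6 + 20/14)*(-1543) = (-20*⅙ + 20*(1/14))*(-1543) = (-10/3 + 10/7)*(-1543) = -40/21*(-1543) = 61720/21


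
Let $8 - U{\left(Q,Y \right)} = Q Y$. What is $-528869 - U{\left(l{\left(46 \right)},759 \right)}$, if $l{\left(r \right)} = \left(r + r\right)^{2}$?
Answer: $5895299$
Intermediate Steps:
$l{\left(r \right)} = 4 r^{2}$ ($l{\left(r \right)} = \left(2 r\right)^{2} = 4 r^{2}$)
$U{\left(Q,Y \right)} = 8 - Q Y$
$-528869 - U{\left(l{\left(46 \right)},759 \right)} = -528869 - \left(8 - 4 \cdot 46^{2} \cdot 759\right) = -528869 - \left(8 - 4 \cdot 2116 \cdot 759\right) = -528869 - \left(8 - 8464 \cdot 759\right) = -528869 - \left(8 - 6424176\right) = -528869 - -6424168 = -528869 + 6424168 = 5895299$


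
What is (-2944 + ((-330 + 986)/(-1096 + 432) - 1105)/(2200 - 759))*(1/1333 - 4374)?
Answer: 2053534200908689/159430799 ≈ 1.2880e+7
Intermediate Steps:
(-2944 + ((-330 + 986)/(-1096 + 432) - 1105)/(2200 - 759))*(1/1333 - 4374) = (-2944 + (656/(-664) - 1105)/1441)*(1/1333 - 4374) = (-2944 + (656*(-1/664) - 1105)*(1/1441))*(-5830541/1333) = (-2944 + (-82/83 - 1105)*(1/1441))*(-5830541/1333) = (-2944 - 91797/83*1/1441)*(-5830541/1333) = (-2944 - 91797/119603)*(-5830541/1333) = -352203029/119603*(-5830541/1333) = 2053534200908689/159430799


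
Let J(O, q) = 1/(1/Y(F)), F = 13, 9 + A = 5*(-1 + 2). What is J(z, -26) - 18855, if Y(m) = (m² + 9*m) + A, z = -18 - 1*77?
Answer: -18573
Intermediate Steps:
A = -4 (A = -9 + 5*(-1 + 2) = -9 + 5*1 = -9 + 5 = -4)
z = -95 (z = -18 - 77 = -95)
Y(m) = -4 + m² + 9*m (Y(m) = (m² + 9*m) - 4 = -4 + m² + 9*m)
J(O, q) = 282 (J(O, q) = 1/(1/(-4 + 13² + 9*13)) = 1/(1/(-4 + 169 + 117)) = 1/(1/282) = 282)
J(z, -26) - 18855 = 282 - 18855 = -18573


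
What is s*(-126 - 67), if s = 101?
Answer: -19493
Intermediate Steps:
s*(-126 - 67) = 101*(-126 - 67) = 101*(-193) = -19493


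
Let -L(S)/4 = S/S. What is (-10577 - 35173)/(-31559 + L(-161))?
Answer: 15250/10521 ≈ 1.4495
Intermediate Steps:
L(S) = -4 (L(S) = -4*S/S = -4*1 = -4)
(-10577 - 35173)/(-31559 + L(-161)) = (-10577 - 35173)/(-31559 - 4) = -45750/(-31563) = -45750*(-1/31563) = 15250/10521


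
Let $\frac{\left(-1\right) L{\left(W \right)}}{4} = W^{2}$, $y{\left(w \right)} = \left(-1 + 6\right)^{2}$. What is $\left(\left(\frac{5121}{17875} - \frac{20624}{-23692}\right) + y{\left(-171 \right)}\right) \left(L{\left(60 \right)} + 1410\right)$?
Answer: $- \frac{7194734429184}{21174725} \approx -3.3978 \cdot 10^{5}$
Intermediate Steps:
$y{\left(w \right)} = 25$ ($y{\left(w \right)} = 5^{2} = 25$)
$L{\left(W \right)} = - 4 W^{2}$
$\left(\left(\frac{5121}{17875} - \frac{20624}{-23692}\right) + y{\left(-171 \right)}\right) \left(L{\left(60 \right)} + 1410\right) = \left(\left(\frac{5121}{17875} - \frac{20624}{-23692}\right) + 25\right) \left(- 4 \cdot 60^{2} + 1410\right) = \left(\left(5121 \cdot \frac{1}{17875} - - \frac{5156}{5923}\right) + 25\right) \left(\left(-4\right) 3600 + 1410\right) = \left(\left(\frac{5121}{17875} + \frac{5156}{5923}\right) + 25\right) \left(-14400 + 1410\right) = \left(\frac{122495183}{105873625} + 25\right) \left(-12990\right) = \frac{2769335808}{105873625} \left(-12990\right) = - \frac{7194734429184}{21174725}$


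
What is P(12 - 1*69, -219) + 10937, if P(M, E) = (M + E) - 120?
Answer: 10541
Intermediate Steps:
P(M, E) = -120 + E + M (P(M, E) = (E + M) - 120 = -120 + E + M)
P(12 - 1*69, -219) + 10937 = (-120 - 219 + (12 - 1*69)) + 10937 = (-120 - 219 + (12 - 69)) + 10937 = (-120 - 219 - 57) + 10937 = -396 + 10937 = 10541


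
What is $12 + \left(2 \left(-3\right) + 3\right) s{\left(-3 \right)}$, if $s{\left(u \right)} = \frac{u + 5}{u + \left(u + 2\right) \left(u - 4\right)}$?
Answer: $\frac{21}{2} \approx 10.5$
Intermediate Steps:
$s{\left(u \right)} = \frac{5 + u}{u + \left(-4 + u\right) \left(2 + u\right)}$ ($s{\left(u \right)} = \frac{5 + u}{u + \left(2 + u\right) \left(-4 + u\right)} = \frac{5 + u}{u + \left(-4 + u\right) \left(2 + u\right)}$)
$12 + \left(2 \left(-3\right) + 3\right) s{\left(-3 \right)} = 12 + \left(2 \left(-3\right) + 3\right) \frac{5 - 3}{-8 + \left(-3\right)^{2} - -3} = 12 + \left(-6 + 3\right) \frac{1}{-8 + 9 + 3} \cdot 2 = 12 - 3 \cdot \frac{1}{4} \cdot 2 = 12 - \frac{3}{2} = \frac{21}{2}$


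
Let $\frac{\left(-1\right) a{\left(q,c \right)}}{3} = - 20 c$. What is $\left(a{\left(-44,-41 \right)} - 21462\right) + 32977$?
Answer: $9055$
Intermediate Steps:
$a{\left(q,c \right)} = 60 c$ ($a{\left(q,c \right)} = - 3 \left(- 20 c\right) = 60 c$)
$\left(a{\left(-44,-41 \right)} - 21462\right) + 32977 = \left(60 \left(-41\right) - 21462\right) + 32977 = \left(-2460 - 21462\right) + 32977 = -23922 + 32977 = 9055$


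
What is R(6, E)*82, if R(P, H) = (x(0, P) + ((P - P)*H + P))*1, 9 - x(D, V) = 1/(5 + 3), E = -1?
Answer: 4879/4 ≈ 1219.8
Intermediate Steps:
x(D, V) = 71/8 (x(D, V) = 9 - 1/(5 + 3) = 9 - 1/8 = 9 - 1*⅛ = 9 - ⅛ = 71/8)
R(P, H) = 71/8 + P (R(P, H) = (71/8 + ((P - P)*H + P))*1 = (71/8 + (0*H + P))*1 = (71/8 + (0 + P))*1 = (71/8 + P)*1 = 71/8 + P)
R(6, E)*82 = (71/8 + 6)*82 = (119/8)*82 = 4879/4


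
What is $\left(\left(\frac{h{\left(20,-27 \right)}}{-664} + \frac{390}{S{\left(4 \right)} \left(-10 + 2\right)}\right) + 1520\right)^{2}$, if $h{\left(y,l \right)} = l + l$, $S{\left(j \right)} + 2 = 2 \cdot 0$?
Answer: $\frac{1051689219361}{440896} \approx 2.3853 \cdot 10^{6}$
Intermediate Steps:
$S{\left(j \right)} = -2$ ($S{\left(j \right)} = -2 + 2 \cdot 0 = -2 + 0 = -2$)
$h{\left(y,l \right)} = 2 l$
$\left(\left(\frac{h{\left(20,-27 \right)}}{-664} + \frac{390}{S{\left(4 \right)} \left(-10 + 2\right)}\right) + 1520\right)^{2} = \left(\left(\frac{2 \left(-27\right)}{-664} + \frac{390}{\left(-2\right) \left(-10 + 2\right)}\right) + 1520\right)^{2} = \left(\left(\left(-54\right) \left(- \frac{1}{664}\right) + \frac{390}{\left(-2\right) \left(-8\right)}\right) + 1520\right)^{2} = \left(\left(\frac{27}{332} + \frac{390}{16}\right) + 1520\right)^{2} = \left(\left(\frac{27}{332} + 390 \cdot \frac{1}{16}\right) + 1520\right)^{2} = \left(\left(\frac{27}{332} + \frac{195}{8}\right) + 1520\right)^{2} = \left(\frac{16239}{664} + 1520\right)^{2} = \left(\frac{1025519}{664}\right)^{2} = \frac{1051689219361}{440896}$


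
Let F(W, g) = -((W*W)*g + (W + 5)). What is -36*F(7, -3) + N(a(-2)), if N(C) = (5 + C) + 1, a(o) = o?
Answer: -4856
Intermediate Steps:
F(W, g) = -5 - W - g*W² (F(W, g) = -(W²*g + (5 + W)) = -(g*W² + (5 + W)) = -(5 + W + g*W²) = -5 - W - g*W²)
N(C) = 6 + C
-36*F(7, -3) + N(a(-2)) = -36*(-5 - 1*7 - 1*(-3)*7²) + (6 - 2) = -36*(-5 - 7 - 1*(-3)*49) + 4 = -36*(-5 - 7 + 147) + 4 = -36*135 + 4 = -4860 + 4 = -4856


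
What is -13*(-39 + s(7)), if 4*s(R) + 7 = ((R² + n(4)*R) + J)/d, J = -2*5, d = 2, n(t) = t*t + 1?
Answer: 273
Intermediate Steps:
n(t) = 1 + t² (n(t) = t² + 1 = 1 + t²)
J = -10
s(R) = -3 + R²/8 + 17*R/8 (s(R) = -7/4 + (((R² + (1 + 4²)*R) - 10)/2)/4 = -7/4 + (((R² + (1 + 16)*R) - 10)*(½))/4 = -7/4 + (((R² + 17*R) - 10)*(½))/4 = -7/4 + ((-10 + R² + 17*R)*(½))/4 = -7/4 + (-5 + R²/2 + 17*R/2)/4 = -7/4 + (-5/4 + R²/8 + 17*R/8) = -3 + R²/8 + 17*R/8)
-13*(-39 + s(7)) = -13*(-39 + (-3 + (⅛)*7² + (17/8)*7)) = -13*(-39 + (-3 + (⅛)*49 + 119/8)) = -13*(-39 + (-3 + 49/8 + 119/8)) = -13*(-39 + 18) = -13*(-21) = 273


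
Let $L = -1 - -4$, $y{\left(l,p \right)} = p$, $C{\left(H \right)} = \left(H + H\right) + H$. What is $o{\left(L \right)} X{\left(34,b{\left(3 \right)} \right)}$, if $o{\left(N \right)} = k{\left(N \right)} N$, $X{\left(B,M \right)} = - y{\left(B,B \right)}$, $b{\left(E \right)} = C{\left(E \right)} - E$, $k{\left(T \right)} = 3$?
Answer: $-306$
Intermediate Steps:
$C{\left(H \right)} = 3 H$ ($C{\left(H \right)} = 2 H + H = 3 H$)
$b{\left(E \right)} = 2 E$ ($b{\left(E \right)} = 3 E - E = 2 E$)
$X{\left(B,M \right)} = - B$
$L = 3$ ($L = -1 + 4 = 3$)
$o{\left(N \right)} = 3 N$
$o{\left(L \right)} X{\left(34,b{\left(3 \right)} \right)} = 3 \cdot 3 \left(\left(-1\right) 34\right) = 9 \left(-34\right) = -306$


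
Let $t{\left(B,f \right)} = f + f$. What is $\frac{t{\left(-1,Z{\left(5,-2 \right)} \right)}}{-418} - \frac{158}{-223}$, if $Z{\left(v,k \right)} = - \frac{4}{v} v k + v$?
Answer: $\frac{30123}{46607} \approx 0.64632$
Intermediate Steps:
$Z{\left(v,k \right)} = v - 4 k$ ($Z{\left(v,k \right)} = - 4 k + v = v - 4 k$)
$t{\left(B,f \right)} = 2 f$
$\frac{t{\left(-1,Z{\left(5,-2 \right)} \right)}}{-418} - \frac{158}{-223} = \frac{2 \left(5 - -8\right)}{-418} - \frac{158}{-223} = 2 \left(5 + 8\right) \left(- \frac{1}{418}\right) - - \frac{158}{223} = 2 \cdot 13 \left(- \frac{1}{418}\right) + \frac{158}{223} = 26 \left(- \frac{1}{418}\right) + \frac{158}{223} = - \frac{13}{209} + \frac{158}{223} = \frac{30123}{46607}$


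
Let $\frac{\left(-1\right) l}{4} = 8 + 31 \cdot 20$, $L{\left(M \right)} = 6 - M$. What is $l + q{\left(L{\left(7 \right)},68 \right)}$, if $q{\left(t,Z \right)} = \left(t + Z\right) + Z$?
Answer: $-2377$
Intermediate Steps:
$q{\left(t,Z \right)} = t + 2 Z$ ($q{\left(t,Z \right)} = \left(Z + t\right) + Z = t + 2 Z$)
$l = -2512$ ($l = - 4 \left(8 + 31 \cdot 20\right) = - 4 \left(8 + 620\right) = \left(-4\right) 628 = -2512$)
$l + q{\left(L{\left(7 \right)},68 \right)} = -2512 + \left(\left(6 - 7\right) + 2 \cdot 68\right) = -2512 + \left(\left(6 - 7\right) + 136\right) = -2512 + \left(-1 + 136\right) = -2512 + 135 = -2377$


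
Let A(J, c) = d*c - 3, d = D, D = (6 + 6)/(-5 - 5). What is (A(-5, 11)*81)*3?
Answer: -19683/5 ≈ -3936.6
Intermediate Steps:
D = -6/5 (D = 12/(-10) = 12*(-1/10) = -6/5 ≈ -1.2000)
d = -6/5 ≈ -1.2000
A(J, c) = -3 - 6*c/5 (A(J, c) = -6*c/5 - 3 = -3 - 6*c/5)
(A(-5, 11)*81)*3 = ((-3 - 6/5*11)*81)*3 = ((-3 - 66/5)*81)*3 = -81/5*81*3 = -6561/5*3 = -19683/5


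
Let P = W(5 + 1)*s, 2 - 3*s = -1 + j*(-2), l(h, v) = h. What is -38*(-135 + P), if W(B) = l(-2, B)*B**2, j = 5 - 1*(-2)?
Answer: 20634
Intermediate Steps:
j = 7 (j = 5 + 2 = 7)
W(B) = -2*B**2
s = 17/3 (s = 2/3 - (-1 + 7*(-2))/3 = 2/3 - (-1 - 14)/3 = 2/3 - 1/3*(-15) = 2/3 + 5 = 17/3 ≈ 5.6667)
P = -408 (P = -2*(5 + 1)**2*(17/3) = -2*6**2*(17/3) = -2*36*(17/3) = -72*17/3 = -408)
-38*(-135 + P) = -38*(-135 - 408) = -38*(-543) = 20634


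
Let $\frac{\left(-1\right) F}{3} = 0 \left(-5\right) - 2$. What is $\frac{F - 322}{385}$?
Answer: $- \frac{316}{385} \approx -0.82078$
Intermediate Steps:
$F = 6$ ($F = - 3 \left(0 \left(-5\right) - 2\right) = - 3 \left(0 - 2\right) = \left(-3\right) \left(-2\right) = 6$)
$\frac{F - 322}{385} = \frac{6 - 322}{385} = \left(6 - 322\right) \frac{1}{385} = \left(-316\right) \frac{1}{385} = - \frac{316}{385}$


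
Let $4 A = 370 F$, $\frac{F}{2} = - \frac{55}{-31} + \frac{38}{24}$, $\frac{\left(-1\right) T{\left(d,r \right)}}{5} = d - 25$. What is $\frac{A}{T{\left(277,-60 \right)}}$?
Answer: $- \frac{46213}{93744} \approx -0.49297$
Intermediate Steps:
$T{\left(d,r \right)} = 125 - 5 d$ ($T{\left(d,r \right)} = - 5 \left(d - 25\right) = - 5 \left(-25 + d\right) = 125 - 5 d$)
$F = \frac{1249}{186}$ ($F = 2 \left(- \frac{55}{-31} + \frac{38}{24}\right) = 2 \left(\left(-55\right) \left(- \frac{1}{31}\right) + 38 \cdot \frac{1}{24}\right) = 2 \left(\frac{55}{31} + \frac{19}{12}\right) = 2 \cdot \frac{1249}{372} = \frac{1249}{186} \approx 6.7151$)
$A = \frac{231065}{372}$ ($A = \frac{370 \cdot \frac{1249}{186}}{4} = \frac{1}{4} \cdot \frac{231065}{93} = \frac{231065}{372} \approx 621.14$)
$\frac{A}{T{\left(277,-60 \right)}} = \frac{231065}{372 \left(125 - 1385\right)} = \frac{231065}{372 \left(-1260\right)} = \frac{231065}{372} \left(- \frac{1}{1260}\right) = - \frac{46213}{93744}$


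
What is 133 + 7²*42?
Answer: 2191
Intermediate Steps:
133 + 7²*42 = 133 + 49*42 = 133 + 2058 = 2191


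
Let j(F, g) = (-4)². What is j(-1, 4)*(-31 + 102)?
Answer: 1136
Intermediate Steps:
j(F, g) = 16
j(-1, 4)*(-31 + 102) = 16*(-31 + 102) = 16*71 = 1136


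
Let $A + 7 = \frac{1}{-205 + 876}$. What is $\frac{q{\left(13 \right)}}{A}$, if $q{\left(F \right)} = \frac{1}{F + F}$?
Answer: $- \frac{671}{122096} \approx -0.0054957$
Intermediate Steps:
$q{\left(F \right)} = \frac{1}{2 F}$
$A = - \frac{4696}{671}$ ($A = -7 + \frac{1}{-205 + 876} = -7 + \frac{1}{671} = - \frac{4696}{671} \approx -6.9985$)
$\frac{q{\left(13 \right)}}{A} = \frac{\frac{1}{2} \cdot \frac{1}{13}}{- \frac{4696}{671}} = \frac{1}{2} \cdot \frac{1}{13} \left(- \frac{671}{4696}\right) = \frac{1}{26} \left(- \frac{671}{4696}\right) = - \frac{671}{122096}$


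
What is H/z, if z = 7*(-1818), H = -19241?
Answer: 19241/12726 ≈ 1.5119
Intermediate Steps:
z = -12726
H/z = -19241/(-12726) = -19241*(-1/12726) = 19241/12726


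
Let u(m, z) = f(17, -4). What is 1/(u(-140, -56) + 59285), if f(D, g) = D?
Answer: 1/59302 ≈ 1.6863e-5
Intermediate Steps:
u(m, z) = 17
1/(u(-140, -56) + 59285) = 1/(17 + 59285) = 1/59302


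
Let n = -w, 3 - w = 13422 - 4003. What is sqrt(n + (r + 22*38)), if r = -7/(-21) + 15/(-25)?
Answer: 4*sqrt(144165)/15 ≈ 101.25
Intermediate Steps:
r = -4/15 (r = -7*(-1/21) + 15*(-1/25) = 1/3 - 3/5 = -4/15 ≈ -0.26667)
w = -9416 (w = 3 - (13422 - 4003) = 3 - 1*9419 = 3 - 9419 = -9416)
n = 9416 (n = -1*(-9416) = 9416)
sqrt(n + (r + 22*38)) = sqrt(9416 + (-4/15 + 22*38)) = sqrt(9416 + (-4/15 + 836)) = sqrt(9416 + 12536/15) = sqrt(153776/15) = 4*sqrt(144165)/15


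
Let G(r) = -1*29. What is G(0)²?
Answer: 841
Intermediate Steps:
G(r) = -29
G(0)² = (-29)² = 841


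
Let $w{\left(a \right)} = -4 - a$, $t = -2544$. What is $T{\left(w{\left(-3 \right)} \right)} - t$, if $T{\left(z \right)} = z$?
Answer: $2543$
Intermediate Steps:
$T{\left(w{\left(-3 \right)} \right)} - t = \left(-4 - -3\right) - -2544 = \left(-4 + 3\right) + 2544 = -1 + 2544 = 2543$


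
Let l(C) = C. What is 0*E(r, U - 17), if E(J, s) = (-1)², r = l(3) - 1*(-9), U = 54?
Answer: 0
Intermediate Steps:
r = 12 (r = 3 - 1*(-9) = 3 + 9 = 12)
E(J, s) = 1
0*E(r, U - 17) = 0*1 = 0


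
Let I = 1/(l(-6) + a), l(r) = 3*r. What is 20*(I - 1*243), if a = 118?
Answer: -24299/5 ≈ -4859.8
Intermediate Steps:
I = 1/100 (I = 1/(3*(-6) + 118) = 1/(-18 + 118) = 1/100 ≈ 0.010000)
20*(I - 1*243) = 20*(1/100 - 1*243) = 20*(1/100 - 243) = 20*(-24299/100) = -24299/5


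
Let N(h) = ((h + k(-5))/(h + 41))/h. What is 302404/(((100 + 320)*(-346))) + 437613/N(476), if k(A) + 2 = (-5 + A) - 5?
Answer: 147814000409/630 ≈ 2.3463e+8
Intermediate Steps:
k(A) = -12 + A (k(A) = -2 + ((-5 + A) - 5) = -2 + (-10 + A) = -12 + A)
N(h) = (-17 + h)/(h*(41 + h)) (N(h) = ((h + (-12 - 5))/(h + 41))/h = ((h - 17)/(41 + h))/h = ((-17 + h)/(41 + h))/h = (-17 + h)/(h*(41 + h)))
302404/(((100 + 320)*(-346))) + 437613/N(476) = 302404/(((100 + 320)*(-346))) + 437613/(((-17 + 476)/(476*(41 + 476)))) = 302404/((420*(-346))) + 437613/(((1/476)*459/517)) = 302404/(-145320) + 437613/(((1/476)*(1/517)*459)) = 302404*(-1/145320) + 437613/(27/14476) = -437/210 + 437613*(14476/27) = -437/210 + 2111628596/9 = 147814000409/630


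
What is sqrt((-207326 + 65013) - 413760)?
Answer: I*sqrt(556073) ≈ 745.7*I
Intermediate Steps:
sqrt((-207326 + 65013) - 413760) = sqrt(-142313 - 413760) = sqrt(-556073) = I*sqrt(556073)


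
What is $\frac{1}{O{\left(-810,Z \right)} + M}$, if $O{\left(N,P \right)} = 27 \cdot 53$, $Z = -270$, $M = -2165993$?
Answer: $- \frac{1}{2164562} \approx -4.6199 \cdot 10^{-7}$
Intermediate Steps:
$O{\left(N,P \right)} = 1431$
$\frac{1}{O{\left(-810,Z \right)} + M} = \frac{1}{1431 - 2165993} = \frac{1}{-2164562} = - \frac{1}{2164562}$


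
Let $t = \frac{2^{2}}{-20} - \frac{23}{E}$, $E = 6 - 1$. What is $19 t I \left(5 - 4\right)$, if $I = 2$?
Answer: $- \frac{912}{5} \approx -182.4$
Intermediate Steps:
$E = 5$ ($E = 6 - 1 = 5$)
$t = - \frac{24}{5}$ ($t = \frac{2^{2}}{-20} - \frac{23}{5} = 4 \left(- \frac{1}{20}\right) - \frac{23}{5} = - \frac{1}{5} - \frac{23}{5} = - \frac{24}{5} \approx -4.8$)
$19 t I \left(5 - 4\right) = 19 \left(- \frac{24}{5}\right) 2 \left(5 - 4\right) = - \frac{456 \cdot 2 \cdot 1}{5} = \left(- \frac{456}{5}\right) 2 = - \frac{912}{5}$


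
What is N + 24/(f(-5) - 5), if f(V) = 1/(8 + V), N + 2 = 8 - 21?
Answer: -141/7 ≈ -20.143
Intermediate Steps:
N = -15 (N = -2 + (8 - 21) = -2 - 13 = -15)
N + 24/(f(-5) - 5) = -15 + 24/(1/(8 - 5) - 5) = -15 + 24/(1/3 - 5) = -15 + 24/(-14/3) = -15 + 24*(-3/14) = -15 - 36/7 = -141/7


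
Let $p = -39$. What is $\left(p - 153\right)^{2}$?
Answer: $36864$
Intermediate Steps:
$\left(p - 153\right)^{2} = \left(-39 - 153\right)^{2} = \left(-192\right)^{2} = 36864$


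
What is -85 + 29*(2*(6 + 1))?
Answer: 321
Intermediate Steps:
-85 + 29*(2*(6 + 1)) = -85 + 29*(2*7) = -85 + 29*14 = -85 + 406 = 321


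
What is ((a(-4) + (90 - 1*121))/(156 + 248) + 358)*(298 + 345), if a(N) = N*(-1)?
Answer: 92981015/404 ≈ 2.3015e+5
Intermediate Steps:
a(N) = -N
((a(-4) + (90 - 1*121))/(156 + 248) + 358)*(298 + 345) = ((-1*(-4) + (90 - 1*121))/(156 + 248) + 358)*(298 + 345) = ((4 + (90 - 121))/404 + 358)*643 = ((4 - 31)*(1/404) + 358)*643 = (-27*1/404 + 358)*643 = (-27/404 + 358)*643 = (144605/404)*643 = 92981015/404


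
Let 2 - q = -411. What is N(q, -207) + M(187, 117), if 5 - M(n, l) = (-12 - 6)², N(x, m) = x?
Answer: 94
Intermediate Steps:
q = 413 (q = 2 - 1*(-411) = 2 + 411 = 413)
M(n, l) = -319 (M(n, l) = 5 - (-12 - 6)² = 5 - 1*(-18)² = 5 - 1*324 = 5 - 324 = -319)
N(q, -207) + M(187, 117) = 413 - 319 = 94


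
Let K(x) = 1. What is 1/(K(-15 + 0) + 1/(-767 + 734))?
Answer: 33/32 ≈ 1.0313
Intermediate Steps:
1/(K(-15 + 0) + 1/(-767 + 734)) = 1/(1 + 1/(-767 + 734)) = 1/(1 + 1/(-33)) = 1/(1 - 1/33) = 1/(32/33) = 33/32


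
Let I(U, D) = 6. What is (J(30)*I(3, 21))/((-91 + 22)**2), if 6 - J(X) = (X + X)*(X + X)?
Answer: -2396/529 ≈ -4.5293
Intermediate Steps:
J(X) = 6 - 4*X**2 (J(X) = 6 - (X + X)*(X + X) = 6 - 2*X*2*X = 6 - 4*X**2)
(J(30)*I(3, 21))/((-91 + 22)**2) = ((6 - 4*30**2)*6)/((-91 + 22)**2) = ((6 - 4*900)*6)/((-69)**2) = ((6 - 3600)*6)/4761 = -3594*6*(1/4761) = -21564*1/4761 = -2396/529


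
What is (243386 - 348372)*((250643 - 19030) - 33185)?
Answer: -20832162008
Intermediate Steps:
(243386 - 348372)*((250643 - 19030) - 33185) = -104986*(231613 - 33185) = -104986*198428 = -20832162008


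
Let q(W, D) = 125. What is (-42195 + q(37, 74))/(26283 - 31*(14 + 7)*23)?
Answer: -4207/1131 ≈ -3.7197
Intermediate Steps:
(-42195 + q(37, 74))/(26283 - 31*(14 + 7)*23) = (-42195 + 125)/(26283 - 31*(14 + 7)*23) = -42070/(26283 - 31*21*23) = -42070/(26283 - 651*23) = -42070/(26283 - 14973) = -42070/11310 = -42070*1/11310 = -4207/1131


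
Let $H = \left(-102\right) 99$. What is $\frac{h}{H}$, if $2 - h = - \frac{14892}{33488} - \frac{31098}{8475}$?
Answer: $- \frac{144603427}{238826788200} \approx -0.00060547$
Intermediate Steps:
$H = -10098$
$h = \frac{144603427}{23650900}$ ($h = 2 - \left(- \frac{14892}{33488} - \frac{31098}{8475}\right) = 2 - \left(\left(-14892\right) \frac{1}{33488} - \frac{10366}{2825}\right) = 2 - \left(- \frac{3723}{8372} - \frac{10366}{2825}\right) = 2 - - \frac{97301627}{23650900} = 2 + \frac{97301627}{23650900} = \frac{144603427}{23650900} \approx 6.1141$)
$\frac{h}{H} = \frac{144603427}{23650900 \left(-10098\right)} = \frac{144603427}{23650900} \left(- \frac{1}{10098}\right) = - \frac{144603427}{238826788200}$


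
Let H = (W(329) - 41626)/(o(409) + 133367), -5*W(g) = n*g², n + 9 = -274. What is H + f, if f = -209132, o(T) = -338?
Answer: -139072680067/665145 ≈ -2.0909e+5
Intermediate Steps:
n = -283 (n = -9 - 274 = -283)
W(g) = 283*g²/5 (W(g) = -(-283)*g²/5 = 283*g²/5)
H = 30424073/665145 (H = ((283/5)*329² - 41626)/(-338 + 133367) = ((283/5)*108241 - 41626)/133029 = (30632203/5 - 41626)*(1/133029) = (30424073/5)*(1/133029) = 30424073/665145 ≈ 45.740)
H + f = 30424073/665145 - 209132 = -139072680067/665145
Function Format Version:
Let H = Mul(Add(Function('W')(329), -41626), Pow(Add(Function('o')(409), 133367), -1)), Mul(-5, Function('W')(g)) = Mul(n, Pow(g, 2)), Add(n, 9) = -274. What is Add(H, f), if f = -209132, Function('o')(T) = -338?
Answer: Rational(-139072680067, 665145) ≈ -2.0909e+5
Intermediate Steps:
n = -283 (n = Add(-9, -274) = -283)
Function('W')(g) = Mul(Rational(283, 5), Pow(g, 2)) (Function('W')(g) = Mul(Rational(-1, 5), Mul(-283, Pow(g, 2))) = Mul(Rational(283, 5), Pow(g, 2)))
H = Rational(30424073, 665145) (H = Mul(Add(Mul(Rational(283, 5), Pow(329, 2)), -41626), Pow(Add(-338, 133367), -1)) = Mul(Add(Mul(Rational(283, 5), 108241), -41626), Pow(133029, -1)) = Mul(Add(Rational(30632203, 5), -41626), Rational(1, 133029)) = Mul(Rational(30424073, 5), Rational(1, 133029)) = Rational(30424073, 665145) ≈ 45.740)
Add(H, f) = Add(Rational(30424073, 665145), -209132) = Rational(-139072680067, 665145)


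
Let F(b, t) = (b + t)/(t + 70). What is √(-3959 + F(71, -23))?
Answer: 5*I*√349727/47 ≈ 62.912*I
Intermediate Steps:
F(b, t) = (b + t)/(70 + t)
√(-3959 + F(71, -23)) = √(-3959 + (71 - 23)/(70 - 23)) = √(-3959 + 48/47) = √(-186025/47) = 5*I*√349727/47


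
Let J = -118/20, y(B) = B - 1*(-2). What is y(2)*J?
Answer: -118/5 ≈ -23.600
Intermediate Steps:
y(B) = 2 + B (y(B) = B + 2 = 2 + B)
J = -59/10 (J = -118*1/20 = -59/10 ≈ -5.9000)
y(2)*J = (2 + 2)*(-59/10) = 4*(-59/10) = -118/5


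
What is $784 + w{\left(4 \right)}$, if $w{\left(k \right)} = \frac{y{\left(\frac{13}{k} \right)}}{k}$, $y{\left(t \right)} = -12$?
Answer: $781$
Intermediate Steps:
$w{\left(k \right)} = - \frac{12}{k}$
$784 + w{\left(4 \right)} = 784 - \frac{12}{4} = 784 - 3 = 781$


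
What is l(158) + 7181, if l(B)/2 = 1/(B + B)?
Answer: 1134599/158 ≈ 7181.0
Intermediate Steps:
l(B) = 1/B (l(B) = 2/(B + B) = 2/((2*B)) = 2*(1/(2*B)) = 1/B)
l(158) + 7181 = 1/158 + 7181 = 1134599/158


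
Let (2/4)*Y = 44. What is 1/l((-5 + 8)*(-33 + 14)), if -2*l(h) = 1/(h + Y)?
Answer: -62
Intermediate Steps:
Y = 88 (Y = 2*44 = 88)
l(h) = -1/(2*(88 + h)) (l(h) = -1/(2*(h + 88)) = -1/(2*(88 + h)))
1/l((-5 + 8)*(-33 + 14)) = 1/(-1/(176 + 2*((-5 + 8)*(-33 + 14)))) = 1/(-1/(176 + 2*(3*(-19)))) = 1/(-1/(176 + 2*(-57))) = 1/(-1/(176 - 114)) = 1/(-1/62) = -62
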